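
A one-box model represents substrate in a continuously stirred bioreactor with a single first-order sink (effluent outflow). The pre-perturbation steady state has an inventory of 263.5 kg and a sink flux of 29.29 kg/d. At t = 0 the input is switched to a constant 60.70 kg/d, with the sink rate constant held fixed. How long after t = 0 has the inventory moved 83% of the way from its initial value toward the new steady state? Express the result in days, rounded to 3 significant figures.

15.9 d

τ = M₀/F₀ = 263.5/29.29 = 8.996 d.
The remaining gap fraction is e^(−t/τ); 83% covered ⇒ e^(−t/τ) = 0.170.
t = −τ ln(0.170) = 8.996 × 1.772 = 15.94 d.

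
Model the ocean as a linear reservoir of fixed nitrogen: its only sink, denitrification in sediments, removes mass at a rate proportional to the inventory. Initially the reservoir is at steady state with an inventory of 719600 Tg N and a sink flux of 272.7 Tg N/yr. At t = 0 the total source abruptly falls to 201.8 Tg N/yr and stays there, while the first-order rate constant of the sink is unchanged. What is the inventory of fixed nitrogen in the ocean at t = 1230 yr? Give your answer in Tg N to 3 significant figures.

650000 Tg N

τ = M₀/F₀ = 719600/272.7 = 2639 yr; rate constant k = 1/τ.
New steady state M_∞ = F₁/k = F₁·τ = 201.8 × 2639 = 532510 Tg N.
M(t) = M_∞ + (M₀ − M_∞)·e^(−t/τ); t/τ = 1230/2639 = 0.4661, so e^(−t/τ) = 0.6274.
M(t) = 532510 + 187100 × 0.6274 = 649900 Tg N.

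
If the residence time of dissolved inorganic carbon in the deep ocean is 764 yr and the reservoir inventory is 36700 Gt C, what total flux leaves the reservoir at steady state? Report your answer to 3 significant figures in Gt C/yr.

F = M / τ = 36700 / 764 = 48.04 Gt C/yr.

48.0 Gt C/yr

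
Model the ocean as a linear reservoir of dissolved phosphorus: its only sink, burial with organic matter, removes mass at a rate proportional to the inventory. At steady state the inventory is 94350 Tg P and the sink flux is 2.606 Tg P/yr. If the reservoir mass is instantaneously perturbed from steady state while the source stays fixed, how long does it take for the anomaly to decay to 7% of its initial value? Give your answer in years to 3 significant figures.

For a linear reservoir the anomaly decays as exp(−t/τ) with τ = M/F = 94350/2.606 = 36200 yr.
exp(−t/τ) = 0.07 ⇒ t = −τ ln(0.07) = 36200 × 2.659 = 96280 yr.

96300 yr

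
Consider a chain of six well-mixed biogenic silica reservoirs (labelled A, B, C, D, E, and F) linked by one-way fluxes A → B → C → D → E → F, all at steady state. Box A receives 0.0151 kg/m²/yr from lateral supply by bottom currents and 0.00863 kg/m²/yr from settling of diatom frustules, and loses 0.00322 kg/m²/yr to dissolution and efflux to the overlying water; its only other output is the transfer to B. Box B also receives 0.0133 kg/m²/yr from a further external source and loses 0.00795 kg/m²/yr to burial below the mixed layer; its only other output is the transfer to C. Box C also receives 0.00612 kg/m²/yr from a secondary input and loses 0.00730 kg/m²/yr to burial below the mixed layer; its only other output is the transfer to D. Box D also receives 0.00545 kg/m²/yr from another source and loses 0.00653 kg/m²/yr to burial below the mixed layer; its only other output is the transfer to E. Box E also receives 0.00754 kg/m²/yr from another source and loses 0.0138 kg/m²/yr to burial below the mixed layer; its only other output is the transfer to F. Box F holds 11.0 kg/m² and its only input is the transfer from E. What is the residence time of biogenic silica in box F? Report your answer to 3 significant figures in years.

Box A: F(A→B) = (0.0151 + 0.00863) − 0.00322 = 0.020510 kg/m²/yr.
Box B: F(B→C) = (0.020510 + 0.0133) − 0.00795 = 0.025860 kg/m²/yr.
Box C: F(C→D) = (0.025860 + 0.00612) − 0.00730 = 0.024680 kg/m²/yr.
Box D: F(D→E) = (0.024680 + 0.00545) − 0.00653 = 0.023600 kg/m²/yr.
Box E: F(E→F) = (0.023600 + 0.00754) − 0.0138 = 0.017340 kg/m²/yr.
Box F throughput = its input = 0.017340 kg/m²/yr; τ = 11.0 / 0.017340 = 634.4 yr.

634 yr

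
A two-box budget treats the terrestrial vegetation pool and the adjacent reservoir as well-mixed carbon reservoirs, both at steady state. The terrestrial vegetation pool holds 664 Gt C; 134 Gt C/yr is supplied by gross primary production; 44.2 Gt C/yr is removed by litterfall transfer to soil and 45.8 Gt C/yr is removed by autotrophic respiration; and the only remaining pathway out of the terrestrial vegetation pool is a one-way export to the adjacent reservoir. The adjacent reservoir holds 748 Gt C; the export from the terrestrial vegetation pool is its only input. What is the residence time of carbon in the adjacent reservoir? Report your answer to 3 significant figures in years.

Balance the terrestrial vegetation pool: ΣF_in = 134.00 Gt C/yr.
Export to the adjacent reservoir = ΣF_in − (44.2 + 45.8) = 44.000 Gt C/yr.
At steady state the output of the adjacent reservoir equals its input, 44.000 Gt C/yr.
τ = M / F = 748 / 44.000 = 17.00 yr.

17.0 yr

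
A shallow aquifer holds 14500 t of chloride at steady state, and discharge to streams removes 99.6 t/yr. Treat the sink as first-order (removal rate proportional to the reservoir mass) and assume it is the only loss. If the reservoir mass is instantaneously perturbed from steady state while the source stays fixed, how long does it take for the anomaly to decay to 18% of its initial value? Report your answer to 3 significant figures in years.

For a linear reservoir the anomaly decays as exp(−t/τ) with τ = M/F = 14500/99.6 = 145.6 yr.
exp(−t/τ) = 0.18 ⇒ t = −τ ln(0.18) = 145.6 × 1.715 = 249.6 yr.

250 yr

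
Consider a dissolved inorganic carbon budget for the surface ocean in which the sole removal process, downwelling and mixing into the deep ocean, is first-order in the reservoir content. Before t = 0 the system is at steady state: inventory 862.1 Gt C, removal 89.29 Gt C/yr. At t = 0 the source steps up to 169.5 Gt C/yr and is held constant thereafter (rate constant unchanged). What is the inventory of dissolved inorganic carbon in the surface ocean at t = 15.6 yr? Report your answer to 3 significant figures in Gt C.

1480 Gt C

τ = M₀/F₀ = 862.1/89.29 = 9.655 yr; rate constant k = 1/τ.
New steady state M_∞ = F₁/k = F₁·τ = 169.5 × 9.655 = 1636.5 Gt C.
M(t) = M_∞ + (M₀ − M_∞)·e^(−t/τ); t/τ = 15.6/9.655 = 1.616, so e^(−t/τ) = 0.1987.
M(t) = 1636.5 − 774.4 × 0.1987 = 1482.6 Gt C.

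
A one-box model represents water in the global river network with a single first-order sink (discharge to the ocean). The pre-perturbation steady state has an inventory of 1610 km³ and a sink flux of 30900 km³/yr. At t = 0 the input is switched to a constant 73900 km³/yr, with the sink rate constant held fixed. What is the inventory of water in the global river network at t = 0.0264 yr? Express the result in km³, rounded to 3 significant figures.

2500 km³

Residence time τ = M₀/F₀ = 0.05210 yr. The eventual steady state is M_∞ = M₀·(F₁/F₀) = 1610 × 73900/30900 = 3850.5 km³.
The anomaly ΔM(t) = M(t) − M_∞ decays as ΔM₀·e^(−t/τ) with ΔM₀ = 1610 − 3850.5 = −2240 km³.
At t = 0.0264 yr, e^(−t/τ) = e^(−0.5067) = 0.6025, so ΔM = −1350 km³ and M = 3850.5 − 1350 = 2500.6 km³.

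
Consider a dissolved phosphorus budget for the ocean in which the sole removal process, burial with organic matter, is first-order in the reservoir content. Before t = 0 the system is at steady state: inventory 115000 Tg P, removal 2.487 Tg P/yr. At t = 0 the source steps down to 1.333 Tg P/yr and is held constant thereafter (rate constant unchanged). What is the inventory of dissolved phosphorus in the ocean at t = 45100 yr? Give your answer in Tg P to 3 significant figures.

τ = M₀/F₀ = 115000/2.487 = 46240 yr; rate constant k = 1/τ.
New steady state M_∞ = F₁/k = F₁·τ = 1.333 × 46240 = 61639 Tg P.
M(t) = M_∞ + (M₀ − M_∞)·e^(−t/τ); t/τ = 45100/46240 = 0.9753, so e^(−t/τ) = 0.3771.
M(t) = 61639 + 53360 × 0.3771 = 81759 Tg P.

81800 Tg P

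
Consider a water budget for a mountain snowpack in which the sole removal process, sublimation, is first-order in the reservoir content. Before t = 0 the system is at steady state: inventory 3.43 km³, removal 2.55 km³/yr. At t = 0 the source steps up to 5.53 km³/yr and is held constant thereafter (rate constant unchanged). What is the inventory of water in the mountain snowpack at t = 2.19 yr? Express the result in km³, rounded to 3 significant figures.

τ = M₀/F₀ = 3.43/2.55 = 1.345 yr; rate constant k = 1/τ.
New steady state M_∞ = F₁/k = F₁·τ = 5.53 × 1.345 = 7.4384 km³.
M(t) = M_∞ + (M₀ − M_∞)·e^(−t/τ); t/τ = 2.19/1.345 = 1.628, so e^(−t/τ) = 0.1963.
M(t) = 7.4384 − 4.008 × 0.1963 = 6.6516 km³.

6.65 km³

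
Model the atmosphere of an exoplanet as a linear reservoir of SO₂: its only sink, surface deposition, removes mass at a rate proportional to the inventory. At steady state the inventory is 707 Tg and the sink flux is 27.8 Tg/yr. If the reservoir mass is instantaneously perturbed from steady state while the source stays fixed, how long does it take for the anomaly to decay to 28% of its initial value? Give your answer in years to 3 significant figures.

32.4 yr

For a linear reservoir the anomaly decays as exp(−t/τ) with τ = M/F = 707/27.8 = 25.43 yr.
exp(−t/τ) = 0.28 ⇒ t = −τ ln(0.28) = 25.43 × 1.273 = 32.37 yr.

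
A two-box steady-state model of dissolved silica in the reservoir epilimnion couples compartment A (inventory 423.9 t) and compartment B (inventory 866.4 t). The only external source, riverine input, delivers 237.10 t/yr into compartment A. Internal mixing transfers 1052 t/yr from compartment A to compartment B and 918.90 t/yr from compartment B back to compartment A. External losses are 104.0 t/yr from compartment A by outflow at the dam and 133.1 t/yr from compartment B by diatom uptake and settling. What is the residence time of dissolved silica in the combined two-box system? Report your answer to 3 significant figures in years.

5.44 yr

Treat the two boxes together as one reservoir: the mixing fluxes between them are internal recycling, so τ = ΣM / Σ(external losses).
M_total = 423.9 + 866.4 = 1290.3 t.
ΣF_external_out = 104.0 + 133.1 = 237.10 t/yr.
τ = M_total / ΣF_ext = 1290.3 / 237.10 = 5.442 yr.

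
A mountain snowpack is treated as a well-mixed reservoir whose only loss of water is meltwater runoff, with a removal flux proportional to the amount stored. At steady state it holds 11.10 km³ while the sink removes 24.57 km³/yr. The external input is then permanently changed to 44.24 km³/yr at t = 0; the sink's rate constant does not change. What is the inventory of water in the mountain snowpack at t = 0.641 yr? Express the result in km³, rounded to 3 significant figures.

17.8 km³

The sink rate constant is k = F₀/M₀ = 24.57/11.10 = 2.214 yr⁻¹.
Solving dM/dt = F₁ − kM with M(0) = M₀ gives M(t) = F₁/k + (M₀ − F₁/k)·e^(−kt).
F₁/k = 44.24/2.214 = 19.986 km³; kt = 2.214 × 0.641 = 1.419, e^(−kt) = 0.2420.
M(0.641) = 19.986 + (11.10 − 19.986) × 0.2420 = 19.986 − 2.150 = 17.836 km³.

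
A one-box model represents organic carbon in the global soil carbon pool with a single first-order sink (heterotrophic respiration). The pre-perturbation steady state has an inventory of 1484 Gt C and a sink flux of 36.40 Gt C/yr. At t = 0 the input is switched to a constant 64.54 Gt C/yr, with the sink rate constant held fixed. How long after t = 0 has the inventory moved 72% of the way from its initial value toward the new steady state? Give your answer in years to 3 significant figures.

τ = M₀/F₀ = 1484/36.40 = 40.77 yr.
The remaining gap fraction is e^(−t/τ); 72% covered ⇒ e^(−t/τ) = 0.280.
t = −τ ln(0.280) = 40.77 × 1.273 = 51.90 yr.

51.9 yr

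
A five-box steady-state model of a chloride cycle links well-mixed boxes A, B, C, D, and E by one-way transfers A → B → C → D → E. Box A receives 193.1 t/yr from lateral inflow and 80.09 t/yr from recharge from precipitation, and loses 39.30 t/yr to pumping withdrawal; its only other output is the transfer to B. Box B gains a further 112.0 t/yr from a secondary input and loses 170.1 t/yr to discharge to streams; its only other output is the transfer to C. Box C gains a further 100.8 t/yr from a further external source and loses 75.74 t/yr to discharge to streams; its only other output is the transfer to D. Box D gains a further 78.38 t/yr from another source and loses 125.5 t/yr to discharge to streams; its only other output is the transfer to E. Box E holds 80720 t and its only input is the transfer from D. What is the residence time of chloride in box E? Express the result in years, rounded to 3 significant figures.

525 yr

Box A: F(A→B) = (193.1 + 80.09) − 39.30 = 233.89 t/yr.
Box B: F(B→C) = (233.89 + 112.0) − 170.1 = 175.79 t/yr.
Box C: F(C→D) = (175.79 + 100.8) − 75.74 = 200.85 t/yr.
Box D: F(D→E) = (200.85 + 78.38) − 125.5 = 153.73 t/yr.
Box E throughput = its input = 153.73 t/yr; τ = 80720 / 153.73 = 525.1 yr.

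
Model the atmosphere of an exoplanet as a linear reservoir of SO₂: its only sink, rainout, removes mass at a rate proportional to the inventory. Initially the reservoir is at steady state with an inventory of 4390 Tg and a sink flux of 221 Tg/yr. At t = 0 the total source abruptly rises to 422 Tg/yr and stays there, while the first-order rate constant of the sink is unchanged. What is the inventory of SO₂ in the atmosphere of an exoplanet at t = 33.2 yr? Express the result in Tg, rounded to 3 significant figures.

The sink rate constant is k = F₀/M₀ = 221/4390 = 0.05034 yr⁻¹.
Solving dM/dt = F₁ − kM with M(0) = M₀ gives M(t) = F₁/k + (M₀ − F₁/k)·e^(−kt).
F₁/k = 422/0.05034 = 8382.7 Tg; kt = 0.05034 × 33.2 = 1.671, e^(−kt) = 0.1880.
M(33.2) = 8382.7 + (4390 − 8382.7) × 0.1880 = 8382.7 − 750.6 = 7632.1 Tg.

7630 Tg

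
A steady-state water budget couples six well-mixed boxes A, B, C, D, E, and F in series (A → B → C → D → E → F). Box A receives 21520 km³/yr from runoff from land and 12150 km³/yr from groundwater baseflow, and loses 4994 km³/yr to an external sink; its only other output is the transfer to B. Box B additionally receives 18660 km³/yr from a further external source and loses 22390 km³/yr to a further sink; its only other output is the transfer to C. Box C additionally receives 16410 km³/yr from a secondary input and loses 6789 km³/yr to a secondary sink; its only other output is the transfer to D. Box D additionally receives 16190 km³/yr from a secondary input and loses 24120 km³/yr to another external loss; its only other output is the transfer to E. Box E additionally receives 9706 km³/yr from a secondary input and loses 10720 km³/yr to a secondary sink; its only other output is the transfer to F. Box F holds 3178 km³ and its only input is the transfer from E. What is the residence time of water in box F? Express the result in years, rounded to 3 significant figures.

Box A: F(A→B) = (21520 + 12150) − 4994 = 28676 km³/yr.
Box B: F(B→C) = (28676 + 18660) − 22390 = 24946 km³/yr.
Box C: F(C→D) = (24946 + 16410) − 6789 = 34567 km³/yr.
Box D: F(D→E) = (34567 + 16190) − 24120 = 26637 km³/yr.
Box E: F(E→F) = (26637 + 9706) − 10720 = 25623 km³/yr.
Box F throughput = its input = 25623 km³/yr; τ = 3178 / 25623 = 0.1240 yr.

0.124 yr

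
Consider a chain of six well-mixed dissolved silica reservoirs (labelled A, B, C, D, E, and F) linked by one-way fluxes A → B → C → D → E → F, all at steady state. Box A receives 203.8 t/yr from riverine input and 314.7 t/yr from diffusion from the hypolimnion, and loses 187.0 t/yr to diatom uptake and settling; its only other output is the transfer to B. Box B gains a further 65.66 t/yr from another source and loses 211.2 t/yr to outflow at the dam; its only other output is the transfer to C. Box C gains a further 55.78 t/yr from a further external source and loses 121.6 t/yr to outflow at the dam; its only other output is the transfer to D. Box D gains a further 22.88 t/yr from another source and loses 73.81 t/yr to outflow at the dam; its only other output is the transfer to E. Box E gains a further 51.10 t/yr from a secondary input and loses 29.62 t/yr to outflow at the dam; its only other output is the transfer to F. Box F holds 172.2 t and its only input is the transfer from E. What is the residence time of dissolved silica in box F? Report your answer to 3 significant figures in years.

1.90 yr

Box A: F(A→B) = (203.8 + 314.7) − 187.0 = 331.50 t/yr.
Box B: F(B→C) = (331.50 + 65.66) − 211.2 = 185.96 t/yr.
Box C: F(C→D) = (185.96 + 55.78) − 121.6 = 120.14 t/yr.
Box D: F(D→E) = (120.14 + 22.88) − 73.81 = 69.210 t/yr.
Box E: F(E→F) = (69.210 + 51.10) − 29.62 = 90.690 t/yr.
Box F throughput = its input = 90.690 t/yr; τ = 172.2 / 90.690 = 1.899 yr.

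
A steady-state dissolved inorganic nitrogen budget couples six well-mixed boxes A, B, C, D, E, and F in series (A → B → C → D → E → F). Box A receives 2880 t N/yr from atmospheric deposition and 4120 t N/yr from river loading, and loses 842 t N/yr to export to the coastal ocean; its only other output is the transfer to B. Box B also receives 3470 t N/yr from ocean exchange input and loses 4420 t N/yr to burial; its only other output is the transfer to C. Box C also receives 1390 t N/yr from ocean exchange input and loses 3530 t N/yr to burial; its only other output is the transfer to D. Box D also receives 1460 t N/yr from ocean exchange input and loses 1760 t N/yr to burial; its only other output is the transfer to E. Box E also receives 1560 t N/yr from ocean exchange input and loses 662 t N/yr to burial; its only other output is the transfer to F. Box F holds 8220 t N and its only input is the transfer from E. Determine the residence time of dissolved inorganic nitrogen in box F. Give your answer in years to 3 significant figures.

2.24 yr

Box A: F(A→B) = (2880 + 4120) − 842 = 6158.0 t N/yr.
Box B: F(B→C) = (6158.0 + 3470) − 4420 = 5208.0 t N/yr.
Box C: F(C→D) = (5208.0 + 1390) − 3530 = 3068.0 t N/yr.
Box D: F(D→E) = (3068.0 + 1460) − 1760 = 2768.0 t N/yr.
Box E: F(E→F) = (2768.0 + 1560) − 662 = 3666.0 t N/yr.
Box F throughput = its input = 3666.0 t N/yr; τ = 8220 / 3666.0 = 2.242 yr.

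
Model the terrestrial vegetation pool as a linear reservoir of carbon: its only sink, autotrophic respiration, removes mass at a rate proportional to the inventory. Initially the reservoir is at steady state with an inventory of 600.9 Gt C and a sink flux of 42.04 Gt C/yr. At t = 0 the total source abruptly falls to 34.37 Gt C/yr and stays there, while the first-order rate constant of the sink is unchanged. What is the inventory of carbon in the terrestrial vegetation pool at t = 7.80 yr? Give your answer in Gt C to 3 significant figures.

555 Gt C

Residence time τ = M₀/F₀ = 14.29 yr. The eventual steady state is M_∞ = M₀·(F₁/F₀) = 600.9 × 34.37/42.04 = 491.27 Gt C.
The anomaly ΔM(t) = M(t) − M_∞ decays as ΔM₀·e^(−t/τ) with ΔM₀ = 600.9 − 491.27 = 109.6 Gt C.
At t = 7.80 yr, e^(−t/τ) = e^(−0.5457) = 0.5794, so ΔM = 63.52 Gt C and M = 491.27 + 63.52 = 554.79 Gt C.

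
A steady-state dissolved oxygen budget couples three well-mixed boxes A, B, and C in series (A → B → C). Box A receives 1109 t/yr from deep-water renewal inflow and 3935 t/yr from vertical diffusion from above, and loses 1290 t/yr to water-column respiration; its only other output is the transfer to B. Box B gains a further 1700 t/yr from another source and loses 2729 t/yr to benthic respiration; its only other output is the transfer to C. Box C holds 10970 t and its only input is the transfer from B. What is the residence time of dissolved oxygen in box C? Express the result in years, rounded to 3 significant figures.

Box A: F(A→B) = (1109 + 3935) − 1290 = 3754.0 t/yr.
Box B: F(B→C) = (3754.0 + 1700) − 2729 = 2725.0 t/yr.
Box C throughput = its input = 2725.0 t/yr; τ = 10970 / 2725.0 = 4.026 yr.

4.03 yr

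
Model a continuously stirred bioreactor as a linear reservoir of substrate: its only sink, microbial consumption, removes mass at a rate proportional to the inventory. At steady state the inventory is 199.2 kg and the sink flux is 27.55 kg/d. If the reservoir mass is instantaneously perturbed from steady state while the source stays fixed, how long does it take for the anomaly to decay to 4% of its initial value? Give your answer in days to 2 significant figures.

23 d

For a linear reservoir the anomaly decays as exp(−t/τ) with τ = M/F = 199.2/27.55 = 7.230 d.
exp(−t/τ) = 0.04 ⇒ t = −τ ln(0.04) = 7.230 × 3.219 = 23.27 d.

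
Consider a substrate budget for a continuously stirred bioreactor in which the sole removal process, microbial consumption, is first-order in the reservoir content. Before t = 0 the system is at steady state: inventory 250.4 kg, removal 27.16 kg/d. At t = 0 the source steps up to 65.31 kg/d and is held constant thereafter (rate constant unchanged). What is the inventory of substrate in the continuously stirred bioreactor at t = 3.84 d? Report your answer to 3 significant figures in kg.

Residence time τ = M₀/F₀ = 9.219 d. The eventual steady state is M_∞ = M₀·(F₁/F₀) = 250.4 × 65.31/27.16 = 602.12 kg.
The anomaly ΔM(t) = M(t) − M_∞ decays as ΔM₀·e^(−t/τ) with ΔM₀ = 250.4 − 602.12 = −351.7 kg.
At t = 3.84 d, e^(−t/τ) = e^(−0.4165) = 0.6593, so ΔM = −231.9 kg and M = 602.12 − 231.9 = 370.22 kg.

370 kg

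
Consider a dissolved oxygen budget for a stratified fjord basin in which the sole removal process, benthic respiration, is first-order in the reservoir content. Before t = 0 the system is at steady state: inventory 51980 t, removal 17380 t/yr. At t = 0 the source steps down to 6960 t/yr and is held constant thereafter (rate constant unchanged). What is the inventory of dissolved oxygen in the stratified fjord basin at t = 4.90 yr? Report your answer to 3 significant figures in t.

26900 t

τ = M₀/F₀ = 51980/17380 = 2.991 yr; rate constant k = 1/τ.
New steady state M_∞ = F₁/k = F₁·τ = 6960 × 2.991 = 20816 t.
M(t) = M_∞ + (M₀ − M_∞)·e^(−t/τ); t/τ = 4.90/2.991 = 1.638, so e^(−t/τ) = 0.1943.
M(t) = 20816 + 31160 × 0.1943 = 26871 t.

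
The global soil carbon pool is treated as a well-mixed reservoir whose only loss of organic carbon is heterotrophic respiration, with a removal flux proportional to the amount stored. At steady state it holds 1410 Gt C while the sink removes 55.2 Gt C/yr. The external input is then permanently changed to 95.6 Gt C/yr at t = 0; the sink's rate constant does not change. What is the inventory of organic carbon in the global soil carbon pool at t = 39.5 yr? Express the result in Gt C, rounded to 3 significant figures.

Residence time τ = M₀/F₀ = 25.54 yr. The eventual steady state is M_∞ = M₀·(F₁/F₀) = 1410 × 95.6/55.2 = 2442.0 Gt C.
The anomaly ΔM(t) = M(t) − M_∞ decays as ΔM₀·e^(−t/τ) with ΔM₀ = 1410 − 2442.0 = −1032 Gt C.
At t = 39.5 yr, e^(−t/τ) = e^(−1.546) = 0.2130, so ΔM = −219.8 Gt C and M = 2442.0 − 219.8 = 2222.1 Gt C.

2220 Gt C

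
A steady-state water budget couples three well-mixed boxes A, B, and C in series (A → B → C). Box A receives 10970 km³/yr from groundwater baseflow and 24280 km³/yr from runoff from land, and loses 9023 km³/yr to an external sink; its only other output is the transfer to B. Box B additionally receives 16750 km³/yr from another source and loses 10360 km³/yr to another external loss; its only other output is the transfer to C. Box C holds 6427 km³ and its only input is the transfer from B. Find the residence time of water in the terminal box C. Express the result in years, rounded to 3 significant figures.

Box A: F(A→B) = (10970 + 24280) − 9023 = 26227 km³/yr.
Box B: F(B→C) = (26227 + 16750) − 10360 = 32617 km³/yr.
Box C throughput = its input = 32617 km³/yr; τ = 6427 / 32617 = 0.1970 yr.

0.197 yr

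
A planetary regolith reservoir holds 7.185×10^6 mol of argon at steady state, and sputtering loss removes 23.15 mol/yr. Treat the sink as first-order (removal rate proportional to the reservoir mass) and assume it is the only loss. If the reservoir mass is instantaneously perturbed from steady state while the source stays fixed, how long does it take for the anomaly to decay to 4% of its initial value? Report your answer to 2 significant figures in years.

For a linear reservoir the anomaly decays as exp(−t/τ) with τ = M/F = 7.185×10^6/23.15 = 310400 yr.
exp(−t/τ) = 0.04 ⇒ t = −τ ln(0.04) = 310400 × 3.219 = 999000 yr.

1.0×10^6 yr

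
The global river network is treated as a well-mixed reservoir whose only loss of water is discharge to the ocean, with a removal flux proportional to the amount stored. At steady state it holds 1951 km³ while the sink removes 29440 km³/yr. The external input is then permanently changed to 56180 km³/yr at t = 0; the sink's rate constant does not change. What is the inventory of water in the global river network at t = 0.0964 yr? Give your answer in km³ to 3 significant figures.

3310 km³

τ = M₀/F₀ = 1951/29440 = 0.06627 yr; rate constant k = 1/τ.
New steady state M_∞ = F₁/k = F₁·τ = 56180 × 0.06627 = 3723.1 km³.
M(t) = M_∞ + (M₀ − M_∞)·e^(−t/τ); t/τ = 0.0964/0.06627 = 1.455, so e^(−t/τ) = 0.2335.
M(t) = 3723.1 − 1772 × 0.2335 = 3309.3 km³.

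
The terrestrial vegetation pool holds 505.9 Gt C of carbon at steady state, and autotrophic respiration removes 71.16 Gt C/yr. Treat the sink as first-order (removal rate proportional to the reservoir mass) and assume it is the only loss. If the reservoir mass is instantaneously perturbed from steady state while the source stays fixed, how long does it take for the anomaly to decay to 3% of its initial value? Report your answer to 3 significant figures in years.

24.9 yr

For a linear reservoir the anomaly decays as exp(−t/τ) with τ = M/F = 505.9/71.16 = 7.109 yr.
exp(−t/τ) = 0.03 ⇒ t = −τ ln(0.03) = 7.109 × 3.507 = 24.93 yr.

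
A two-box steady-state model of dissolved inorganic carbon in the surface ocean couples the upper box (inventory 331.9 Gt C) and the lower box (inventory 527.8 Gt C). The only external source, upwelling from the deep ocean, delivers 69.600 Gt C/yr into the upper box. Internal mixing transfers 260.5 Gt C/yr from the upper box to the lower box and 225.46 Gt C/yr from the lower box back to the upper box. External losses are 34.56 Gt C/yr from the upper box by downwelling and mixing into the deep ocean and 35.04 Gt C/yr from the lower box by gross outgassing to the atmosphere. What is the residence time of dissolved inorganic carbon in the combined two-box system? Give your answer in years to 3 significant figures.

For the system as a whole, the A↔B exchange is internal and contributes nothing to the throughput; only the external sinks remove mass.
M_total = 331.9 + 527.8 = 859.70 Gt C.
ΣF_external_out = 34.56 + 35.04 = 69.600 Gt C/yr.
τ = M_total / ΣF_ext = 859.70 / 69.600 = 12.35 yr.

12.4 yr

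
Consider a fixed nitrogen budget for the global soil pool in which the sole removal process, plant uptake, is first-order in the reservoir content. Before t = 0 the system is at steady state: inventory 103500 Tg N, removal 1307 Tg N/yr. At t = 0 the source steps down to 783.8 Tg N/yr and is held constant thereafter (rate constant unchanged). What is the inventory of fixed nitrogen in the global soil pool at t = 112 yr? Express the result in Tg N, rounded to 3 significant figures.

72100 Tg N

The sink rate constant is k = F₀/M₀ = 1307/103500 = 0.01263 yr⁻¹.
Solving dM/dt = F₁ − kM with M(0) = M₀ gives M(t) = F₁/k + (M₀ − F₁/k)·e^(−kt).
F₁/k = 783.8/0.01263 = 62068 Tg N; kt = 0.01263 × 112 = 1.414, e^(−kt) = 0.2431.
M(112) = 62068 + (103500 − 62068) × 0.2431 = 62068 + 10070 = 72140 Tg N.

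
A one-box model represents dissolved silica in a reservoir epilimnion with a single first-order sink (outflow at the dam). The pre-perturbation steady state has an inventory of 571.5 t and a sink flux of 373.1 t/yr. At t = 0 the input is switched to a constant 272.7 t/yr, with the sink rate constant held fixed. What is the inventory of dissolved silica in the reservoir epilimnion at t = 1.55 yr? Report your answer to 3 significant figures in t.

474 t

Residence time τ = M₀/F₀ = 1.532 yr. The eventual steady state is M_∞ = M₀·(F₁/F₀) = 571.5 × 272.7/373.1 = 417.71 t.
The anomaly ΔM(t) = M(t) − M_∞ decays as ΔM₀·e^(−t/τ) with ΔM₀ = 571.5 − 417.71 = 153.8 t.
At t = 1.55 yr, e^(−t/τ) = e^(−1.012) = 0.3635, so ΔM = 55.91 t and M = 417.71 + 55.91 = 473.62 t.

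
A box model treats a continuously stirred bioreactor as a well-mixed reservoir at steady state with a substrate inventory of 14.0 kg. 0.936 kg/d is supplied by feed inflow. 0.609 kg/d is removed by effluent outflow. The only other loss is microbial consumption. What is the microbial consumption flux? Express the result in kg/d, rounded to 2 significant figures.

0.33 kg/d

At steady state ΣF_in = ΣF_out.
ΣF_in = 0.93600 kg/d.
Microbial consumption flux = ΣF_in − (0.609) = 0.93600 − 0.6090 = 0.3270 kg/d.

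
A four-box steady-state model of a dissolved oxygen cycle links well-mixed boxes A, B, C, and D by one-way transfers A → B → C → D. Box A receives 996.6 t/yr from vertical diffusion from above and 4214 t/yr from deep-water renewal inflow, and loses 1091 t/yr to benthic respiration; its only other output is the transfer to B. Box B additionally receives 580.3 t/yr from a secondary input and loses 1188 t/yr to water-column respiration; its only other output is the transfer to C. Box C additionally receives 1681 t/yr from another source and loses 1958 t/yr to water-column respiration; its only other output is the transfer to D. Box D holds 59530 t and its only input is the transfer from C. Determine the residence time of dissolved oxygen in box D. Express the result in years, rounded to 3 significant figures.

Box A: F(A→B) = (996.6 + 4214) − 1091 = 4119.6 t/yr.
Box B: F(B→C) = (4119.6 + 580.3) − 1188 = 3511.9 t/yr.
Box C: F(C→D) = (3511.9 + 1681) − 1958 = 3234.9 t/yr.
Box D throughput = its input = 3234.9 t/yr; τ = 59530 / 3234.9 = 18.40 yr.

18.4 yr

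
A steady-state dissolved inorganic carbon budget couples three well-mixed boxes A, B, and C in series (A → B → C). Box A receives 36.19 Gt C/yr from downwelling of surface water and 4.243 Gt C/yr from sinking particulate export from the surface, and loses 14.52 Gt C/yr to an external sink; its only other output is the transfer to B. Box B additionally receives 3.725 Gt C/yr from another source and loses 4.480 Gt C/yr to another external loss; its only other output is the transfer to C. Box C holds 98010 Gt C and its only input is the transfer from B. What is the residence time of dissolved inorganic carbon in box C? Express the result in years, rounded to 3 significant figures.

3900 yr

Box A: F(A→B) = (36.19 + 4.243) − 14.52 = 25.913 Gt C/yr.
Box B: F(B→C) = (25.913 + 3.725) − 4.480 = 25.158 Gt C/yr.
Box C throughput = its input = 25.158 Gt C/yr; τ = 98010 / 25.158 = 3896 yr.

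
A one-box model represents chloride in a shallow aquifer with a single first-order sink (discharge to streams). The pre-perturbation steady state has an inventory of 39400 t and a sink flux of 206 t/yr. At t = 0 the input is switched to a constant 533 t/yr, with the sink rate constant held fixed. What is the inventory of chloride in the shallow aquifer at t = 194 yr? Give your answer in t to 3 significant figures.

79300 t

τ = M₀/F₀ = 39400/206 = 191.3 yr; rate constant k = 1/τ.
New steady state M_∞ = F₁/k = F₁·τ = 533 × 191.3 = 101940 t.
M(t) = M_∞ + (M₀ − M_∞)·e^(−t/τ); t/τ = 194/191.3 = 1.014, so e^(−t/τ) = 0.3627.
M(t) = 101940 − 62540 × 0.3627 = 79262 t.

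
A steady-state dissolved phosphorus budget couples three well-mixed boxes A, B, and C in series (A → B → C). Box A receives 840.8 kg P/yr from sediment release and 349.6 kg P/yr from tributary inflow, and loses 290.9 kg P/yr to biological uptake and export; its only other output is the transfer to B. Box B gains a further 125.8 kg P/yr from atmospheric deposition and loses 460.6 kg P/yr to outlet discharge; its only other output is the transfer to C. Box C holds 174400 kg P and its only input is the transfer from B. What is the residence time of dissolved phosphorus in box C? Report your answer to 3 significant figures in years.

Box A: F(A→B) = (840.8 + 349.6) − 290.9 = 899.50 kg P/yr.
Box B: F(B→C) = (899.50 + 125.8) − 460.6 = 564.70 kg P/yr.
Box C throughput = its input = 564.70 kg P/yr; τ = 174400 / 564.70 = 308.8 yr.

309 yr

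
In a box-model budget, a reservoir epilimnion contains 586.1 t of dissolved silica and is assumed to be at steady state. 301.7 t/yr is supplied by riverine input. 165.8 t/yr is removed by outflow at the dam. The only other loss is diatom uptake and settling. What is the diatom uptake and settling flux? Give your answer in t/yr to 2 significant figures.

140 t/yr

At steady state ΣF_in = ΣF_out.
ΣF_in = 301.70 t/yr.
Diatom uptake and settling flux = ΣF_in − (165.8) = 301.70 − 165.8 = 135.9 t/yr.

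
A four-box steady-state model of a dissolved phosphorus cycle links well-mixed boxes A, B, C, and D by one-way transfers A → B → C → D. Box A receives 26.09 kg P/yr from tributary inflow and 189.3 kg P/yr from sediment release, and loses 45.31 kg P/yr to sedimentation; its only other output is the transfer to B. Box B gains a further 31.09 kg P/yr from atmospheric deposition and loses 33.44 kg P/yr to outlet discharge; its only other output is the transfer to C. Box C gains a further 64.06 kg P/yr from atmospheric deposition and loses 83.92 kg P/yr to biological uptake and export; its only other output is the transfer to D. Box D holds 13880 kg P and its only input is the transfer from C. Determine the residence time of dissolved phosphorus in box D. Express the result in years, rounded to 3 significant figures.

Box A: F(A→B) = (26.09 + 189.3) − 45.31 = 170.08 kg P/yr.
Box B: F(B→C) = (170.08 + 31.09) − 33.44 = 167.73 kg P/yr.
Box C: F(C→D) = (167.73 + 64.06) − 83.92 = 147.87 kg P/yr.
Box D throughput = its input = 147.87 kg P/yr; τ = 13880 / 147.87 = 93.87 yr.

93.9 yr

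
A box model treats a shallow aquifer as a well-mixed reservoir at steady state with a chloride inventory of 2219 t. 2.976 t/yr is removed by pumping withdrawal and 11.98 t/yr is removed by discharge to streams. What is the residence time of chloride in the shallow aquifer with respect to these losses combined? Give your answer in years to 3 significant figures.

148 yr

Total removal = 2.976 + 11.98 = 14.956 t/yr.
τ = M / ΣF_out = 2219 / 14.956 = 148.4 yr.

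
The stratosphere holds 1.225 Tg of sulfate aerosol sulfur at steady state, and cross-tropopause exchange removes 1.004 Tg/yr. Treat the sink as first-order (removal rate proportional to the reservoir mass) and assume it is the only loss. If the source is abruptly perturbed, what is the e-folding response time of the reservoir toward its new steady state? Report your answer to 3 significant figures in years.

1.22 yr

For a linear reservoir the response time equals the residence time τ = M/F.
τ = 1.225 / 1.004 = 1.220 yr.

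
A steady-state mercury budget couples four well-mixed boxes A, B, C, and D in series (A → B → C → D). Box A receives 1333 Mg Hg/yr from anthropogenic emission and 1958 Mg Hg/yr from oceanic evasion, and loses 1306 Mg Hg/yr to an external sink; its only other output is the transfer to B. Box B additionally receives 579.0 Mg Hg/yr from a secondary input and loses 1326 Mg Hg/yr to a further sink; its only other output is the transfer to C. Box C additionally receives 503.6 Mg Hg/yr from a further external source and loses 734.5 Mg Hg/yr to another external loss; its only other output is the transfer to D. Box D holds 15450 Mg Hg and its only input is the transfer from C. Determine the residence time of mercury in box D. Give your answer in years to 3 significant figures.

15.3 yr

Box A: F(A→B) = (1333 + 1958) − 1306 = 1985.0 Mg Hg/yr.
Box B: F(B→C) = (1985.0 + 579.0) − 1326 = 1238.0 Mg Hg/yr.
Box C: F(C→D) = (1238.0 + 503.6) − 734.5 = 1007.1 Mg Hg/yr.
Box D throughput = its input = 1007.1 Mg Hg/yr; τ = 15450 / 1007.1 = 15.34 yr.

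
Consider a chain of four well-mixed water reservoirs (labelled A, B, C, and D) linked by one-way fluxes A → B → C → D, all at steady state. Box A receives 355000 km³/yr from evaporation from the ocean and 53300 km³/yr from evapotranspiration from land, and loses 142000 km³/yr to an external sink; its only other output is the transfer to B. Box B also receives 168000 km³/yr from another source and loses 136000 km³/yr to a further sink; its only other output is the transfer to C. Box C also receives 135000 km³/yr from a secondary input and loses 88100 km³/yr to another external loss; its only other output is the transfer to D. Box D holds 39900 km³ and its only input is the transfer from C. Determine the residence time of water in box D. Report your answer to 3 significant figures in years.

Box A: F(A→B) = (355000 + 53300) − 142000 = 266300 km³/yr.
Box B: F(B→C) = (266300 + 168000) − 136000 = 298300 km³/yr.
Box C: F(C→D) = (298300 + 135000) − 88100 = 345200 km³/yr.
Box D throughput = its input = 345200 km³/yr; τ = 39900 / 345200 = 0.1156 yr.

0.116 yr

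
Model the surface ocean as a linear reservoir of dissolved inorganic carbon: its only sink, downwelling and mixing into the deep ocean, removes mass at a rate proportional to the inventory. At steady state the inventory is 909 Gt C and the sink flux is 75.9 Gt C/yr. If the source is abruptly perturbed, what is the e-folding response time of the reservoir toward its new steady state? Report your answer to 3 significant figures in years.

For a linear reservoir the response time equals the residence time τ = M/F.
τ = 909 / 75.9 = 11.98 yr.

12.0 yr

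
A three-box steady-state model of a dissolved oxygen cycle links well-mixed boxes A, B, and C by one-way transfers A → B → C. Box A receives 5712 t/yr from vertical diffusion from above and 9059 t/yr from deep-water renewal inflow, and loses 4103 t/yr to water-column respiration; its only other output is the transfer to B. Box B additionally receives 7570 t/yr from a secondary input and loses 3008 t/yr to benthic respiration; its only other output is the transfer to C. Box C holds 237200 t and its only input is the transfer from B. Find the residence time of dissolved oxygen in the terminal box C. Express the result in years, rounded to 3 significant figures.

15.6 yr

Box A: F(A→B) = (5712 + 9059) − 4103 = 10668 t/yr.
Box B: F(B→C) = (10668 + 7570) − 3008 = 15230 t/yr.
Box C throughput = its input = 15230 t/yr; τ = 237200 / 15230 = 15.57 yr.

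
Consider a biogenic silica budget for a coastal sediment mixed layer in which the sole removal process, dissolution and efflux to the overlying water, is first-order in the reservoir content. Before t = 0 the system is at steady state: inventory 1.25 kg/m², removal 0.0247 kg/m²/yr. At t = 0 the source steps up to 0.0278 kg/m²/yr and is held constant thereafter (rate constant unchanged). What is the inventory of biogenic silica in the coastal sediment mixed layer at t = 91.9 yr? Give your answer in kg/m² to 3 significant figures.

1.38 kg/m²

τ = M₀/F₀ = 1.25/0.0247 = 50.61 yr; rate constant k = 1/τ.
New steady state M_∞ = F₁/k = F₁·τ = 0.0278 × 50.61 = 1.4069 kg/m².
M(t) = M_∞ + (M₀ − M_∞)·e^(−t/τ); t/τ = 91.9/50.61 = 1.816, so e^(−t/τ) = 0.1627.
M(t) = 1.4069 − 0.1569 × 0.1627 = 1.3814 kg/m².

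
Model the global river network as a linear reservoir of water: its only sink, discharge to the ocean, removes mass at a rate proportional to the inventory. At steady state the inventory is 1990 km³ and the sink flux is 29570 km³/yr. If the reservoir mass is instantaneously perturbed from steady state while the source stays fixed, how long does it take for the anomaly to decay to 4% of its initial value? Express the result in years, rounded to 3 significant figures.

0.217 yr

For a linear reservoir the anomaly decays as exp(−t/τ) with τ = M/F = 1990/29570 = 0.06730 yr.
exp(−t/τ) = 0.04 ⇒ t = −τ ln(0.04) = 0.06730 × 3.219 = 0.2166 yr.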